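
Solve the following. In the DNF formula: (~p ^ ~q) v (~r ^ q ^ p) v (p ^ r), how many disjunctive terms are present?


A DNF formula is a disjunction of terms (conjunctions).
Terms are separated by v.
Counting the disjuncts: 3 terms.

3


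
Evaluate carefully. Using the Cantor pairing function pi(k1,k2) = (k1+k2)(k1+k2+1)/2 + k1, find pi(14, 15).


k1 + k2 = 29
(k1+k2)(k1+k2+1)/2 = 29 * 30 / 2 = 435
pi = 435 + 14 = 449

449


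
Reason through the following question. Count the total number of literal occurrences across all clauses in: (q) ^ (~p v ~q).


Counting literals in each clause:
Clause 1: 1 literal(s)
Clause 2: 2 literal(s)
Total = 3

3


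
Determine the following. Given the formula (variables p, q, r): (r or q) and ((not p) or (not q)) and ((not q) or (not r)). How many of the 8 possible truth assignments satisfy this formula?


Evaluate all 8 assignments for p, q, r:
p=0, q=0, r=0: 0
p=0, q=0, r=1: 1
p=0, q=1, r=0: 1
p=0, q=1, r=1: 0
p=1, q=0, r=0: 0
p=1, q=0, r=1: 1
p=1, q=1, r=0: 0
p=1, q=1, r=1: 0
Satisfying count = 3

3


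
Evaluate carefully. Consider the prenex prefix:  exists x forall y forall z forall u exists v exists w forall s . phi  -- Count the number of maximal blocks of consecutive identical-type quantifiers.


Quantifier-type sequence: E A A A E E A  (A=forall, E=exists)
Group into maximal same-type runs:
  Ex1 | Ax3 | Ex2 | Ax1
Number of blocks = 4

4


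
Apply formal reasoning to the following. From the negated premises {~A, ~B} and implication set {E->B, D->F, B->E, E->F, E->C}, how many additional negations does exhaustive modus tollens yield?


Initial negated facts: {~A, ~B}
Apply modus tollens to closure:
  ~B and E->B  =>  ~E
Final negated: {~A, ~B, ~E}
New negations: {~E}
Count = 1

1


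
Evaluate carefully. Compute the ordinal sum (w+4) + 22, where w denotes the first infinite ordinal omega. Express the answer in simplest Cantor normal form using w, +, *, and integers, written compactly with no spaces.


Compute (w+4) + 22.
Ordinal + is associative but NOT commutative; for finite n>0, n + w = w but w + n stays w+n.
By associativity: (w+4) + 22 = w + (4+22) = w+26.
Result = w+26

w+26


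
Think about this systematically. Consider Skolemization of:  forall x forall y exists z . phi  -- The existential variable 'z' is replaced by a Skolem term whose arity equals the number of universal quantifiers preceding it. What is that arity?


Quantifier prefix: forall x forall y exists z
'z' is existentially quantified at position 3.
Universal variables preceding it: x, y
Skolem function arity = 2

2


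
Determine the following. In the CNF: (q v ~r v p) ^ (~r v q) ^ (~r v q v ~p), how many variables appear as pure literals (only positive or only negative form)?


Check each variable for pure literal status:
p: mixed (not pure)
q: pure positive
r: pure negative
Pure literal count = 2

2


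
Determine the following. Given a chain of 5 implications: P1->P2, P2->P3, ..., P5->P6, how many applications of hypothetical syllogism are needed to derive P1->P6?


With 5 implications in a chain connecting 6 propositions:
P1->P2, P2->P3, ..., P5->P6
Steps needed = (number of implications) - 1 = 5 - 1 = 4

4


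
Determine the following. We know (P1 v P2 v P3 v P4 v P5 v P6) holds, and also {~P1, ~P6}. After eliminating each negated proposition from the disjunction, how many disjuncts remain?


Original disjuncts (6): P1, P2, P3, P4, P5, P6
Negated (eliminate): ~P1, ~P6
Remaining disjuncts: P2, P3, P4, P5
Count = 6 - 2 = 4

4


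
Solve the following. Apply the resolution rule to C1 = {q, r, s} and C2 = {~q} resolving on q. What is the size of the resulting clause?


Remove q from C1 and ~q from C2.
C1 remainder: {r, s}
C2 remainder: {}
Union (resolvent): {r, s}
Resolvent has 2 literal(s).

2


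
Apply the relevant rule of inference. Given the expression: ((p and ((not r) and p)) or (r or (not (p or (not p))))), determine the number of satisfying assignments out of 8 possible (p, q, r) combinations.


Check all 8 assignments:
p=0, q=0, r=0: 0
p=0, q=0, r=1: 1
p=0, q=1, r=0: 0
p=0, q=1, r=1: 1
p=1, q=0, r=0: 1
p=1, q=0, r=1: 1
p=1, q=1, r=0: 1
p=1, q=1, r=1: 1
Count of True = 6

6


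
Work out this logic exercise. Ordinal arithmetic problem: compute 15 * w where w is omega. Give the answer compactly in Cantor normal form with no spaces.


Compute 15 * w.
Ordinal * is associative and left-distributive over +, but NOT commutative; for finite n>1, n*w = w but w*n stays w*n.
For finite n>0, n * w = sup{n*k : k<w} = w. So 15 * w = w.
Result = w

w


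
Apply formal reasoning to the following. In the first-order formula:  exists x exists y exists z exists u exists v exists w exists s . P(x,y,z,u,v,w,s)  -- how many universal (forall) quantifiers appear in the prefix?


Quantifier prefix: exists x exists y exists z exists u exists v exists w exists s
Mark each quantifier type:
  E E E E E E E
Universal count = 0, Existential count = 7
Asked for universal (forall) quantifiers: 0

0


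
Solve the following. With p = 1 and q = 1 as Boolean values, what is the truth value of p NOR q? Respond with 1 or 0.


p = 1, q = 1
Operation: p NOR q
Evaluate: 1 NOR 1 = 0

0


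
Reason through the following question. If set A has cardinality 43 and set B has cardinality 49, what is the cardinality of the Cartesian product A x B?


The Cartesian product A x B contains all ordered pairs (a, b).
|A x B| = |A| * |B| = 43 * 49 = 2107

2107


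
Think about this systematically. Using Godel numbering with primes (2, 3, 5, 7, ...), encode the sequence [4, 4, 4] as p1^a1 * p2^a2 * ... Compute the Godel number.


Encode each element as an exponent of the corresponding prime:
  2^4 = 16
  3^4 = 81
  5^4 = 625
Product = 16 * 81 * 625 = 810000

810000


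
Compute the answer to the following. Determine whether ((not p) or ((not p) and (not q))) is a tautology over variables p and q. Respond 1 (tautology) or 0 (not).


Check all 4 assignments:
p=0, q=0: 1
p=0, q=1: 1
p=1, q=0: 0
p=1, q=1: 0
Satisfying count = 2/4.
Tautology iff count = 4: no.

0


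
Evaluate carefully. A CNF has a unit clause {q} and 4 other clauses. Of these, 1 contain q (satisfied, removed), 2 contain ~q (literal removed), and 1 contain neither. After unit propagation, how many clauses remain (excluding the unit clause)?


Satisfied (removed): 1
Shortened (remain): 2
Unchanged (remain): 1
Remaining = 2 + 1 = 3

3


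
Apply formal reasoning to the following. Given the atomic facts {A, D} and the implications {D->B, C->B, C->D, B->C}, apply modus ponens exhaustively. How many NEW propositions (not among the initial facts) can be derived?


Initial facts: {A, D}
Apply modus ponens to closure:
  D and D->B  =>  B
  B and B->C  =>  C
Final known: {A, B, C, D}
New propositions: {B, C}
Count = 2

2


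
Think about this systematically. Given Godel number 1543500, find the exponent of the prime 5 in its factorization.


Factorize 1543500 by dividing by 5 repeatedly.
Division steps: 5 divides 1543500 exactly 3 time(s).
Exponent of 5 = 3

3


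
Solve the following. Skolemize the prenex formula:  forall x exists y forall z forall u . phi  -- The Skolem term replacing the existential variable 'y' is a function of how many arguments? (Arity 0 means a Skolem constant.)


Quantifier prefix: forall x exists y forall z forall u
'y' is existentially quantified at position 2.
Universal variables preceding it: x
Skolem function arity = 1

1


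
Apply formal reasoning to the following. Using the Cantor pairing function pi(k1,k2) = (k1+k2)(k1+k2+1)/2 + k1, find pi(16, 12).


k1 + k2 = 28
(k1+k2)(k1+k2+1)/2 = 28 * 29 / 2 = 406
pi = 406 + 16 = 422

422


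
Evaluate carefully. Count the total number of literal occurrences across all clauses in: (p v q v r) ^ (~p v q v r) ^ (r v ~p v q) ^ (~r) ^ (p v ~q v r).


Counting literals in each clause:
Clause 1: 3 literal(s)
Clause 2: 3 literal(s)
Clause 3: 3 literal(s)
Clause 4: 1 literal(s)
Clause 5: 3 literal(s)
Total = 13

13


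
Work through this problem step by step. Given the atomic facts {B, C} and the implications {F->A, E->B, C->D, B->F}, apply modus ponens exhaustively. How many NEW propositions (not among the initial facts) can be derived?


Initial facts: {B, C}
Apply modus ponens to closure:
  C and C->D  =>  D
  B and B->F  =>  F
  F and F->A  =>  A
Final known: {A, B, C, D, F}
New propositions: {A, D, F}
Count = 3

3


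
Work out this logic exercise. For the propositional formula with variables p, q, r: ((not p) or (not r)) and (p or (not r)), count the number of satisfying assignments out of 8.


Evaluate all 8 assignments for p, q, r:
p=0, q=0, r=0: 1
p=0, q=0, r=1: 0
p=0, q=1, r=0: 1
p=0, q=1, r=1: 0
p=1, q=0, r=0: 1
p=1, q=0, r=1: 0
p=1, q=1, r=0: 1
p=1, q=1, r=1: 0
Satisfying count = 4

4


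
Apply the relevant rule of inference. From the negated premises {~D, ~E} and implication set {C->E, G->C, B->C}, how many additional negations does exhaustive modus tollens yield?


Initial negated facts: {~D, ~E}
Apply modus tollens to closure:
  ~E and C->E  =>  ~C
  ~C and G->C  =>  ~G
  ~C and B->C  =>  ~B
Final negated: {~B, ~C, ~D, ~E, ~G}
New negations: {~B, ~C, ~G}
Count = 3

3


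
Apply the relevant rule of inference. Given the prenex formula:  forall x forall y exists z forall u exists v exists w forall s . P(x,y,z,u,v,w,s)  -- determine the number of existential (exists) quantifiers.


Quantifier prefix: forall x forall y exists z forall u exists v exists w forall s
Mark each quantifier type:
  U U E U E E U
Universal count = 4, Existential count = 3
Asked for existential (exists) quantifiers: 3

3


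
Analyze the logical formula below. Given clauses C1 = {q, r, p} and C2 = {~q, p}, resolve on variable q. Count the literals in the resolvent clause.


Remove q from C1 and ~q from C2.
C1 remainder: {r, p}
C2 remainder: {p}
Union (resolvent): {p, r}
Resolvent has 2 literal(s).

2


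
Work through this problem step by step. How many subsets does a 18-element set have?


The power set of a set with n elements has 2^n elements.
|P(S)| = 2^18 = 262144

262144


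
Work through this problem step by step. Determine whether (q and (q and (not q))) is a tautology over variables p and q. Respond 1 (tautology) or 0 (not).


Check all 4 assignments:
p=0, q=0: 0
p=0, q=1: 0
p=1, q=0: 0
p=1, q=1: 0
Satisfying count = 0/4.
Tautology iff count = 4: no.

0


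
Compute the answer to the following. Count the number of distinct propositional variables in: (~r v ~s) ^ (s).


Identify each variable that appears in the formula.
Variables found: r, s
Count = 2

2


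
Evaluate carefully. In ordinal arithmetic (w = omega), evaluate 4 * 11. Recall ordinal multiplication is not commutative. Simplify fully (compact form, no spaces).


Compute 4 * 11.
Ordinal * is associative and left-distributive over +, but NOT commutative; for finite n>1, n*w = w but w*n stays w*n.
Both finite; ordinal * agrees with natural *: 4 * 11 = 44.
Result = 44

44


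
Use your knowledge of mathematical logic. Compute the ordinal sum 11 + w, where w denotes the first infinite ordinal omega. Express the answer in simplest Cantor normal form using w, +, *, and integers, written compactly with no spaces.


Compute 11 + w.
Ordinal + is associative but NOT commutative; for finite n>0, n + w = w but w + n stays w+n.
Any finite left addend is absorbed by w on the right: 11 + w = w.
Result = w

w


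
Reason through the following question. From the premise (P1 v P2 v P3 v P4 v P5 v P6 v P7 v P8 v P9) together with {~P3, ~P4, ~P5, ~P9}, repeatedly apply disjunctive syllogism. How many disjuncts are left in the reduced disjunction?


Original disjuncts (9): P1, P2, P3, P4, P5, P6, P7, P8, P9
Negated (eliminate): ~P3, ~P4, ~P5, ~P9
Remaining disjuncts: P1, P2, P6, P7, P8
Count = 9 - 4 = 5

5


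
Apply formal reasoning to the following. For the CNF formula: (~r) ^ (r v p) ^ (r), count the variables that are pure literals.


Check each variable for pure literal status:
p: pure positive
q: absent (not pure)
r: mixed (not pure)
Pure literal count = 1

1


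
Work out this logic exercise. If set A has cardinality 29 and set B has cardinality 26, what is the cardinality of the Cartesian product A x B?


The Cartesian product A x B contains all ordered pairs (a, b).
|A x B| = |A| * |B| = 29 * 26 = 754

754


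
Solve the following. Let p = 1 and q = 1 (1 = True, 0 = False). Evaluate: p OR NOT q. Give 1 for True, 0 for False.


p = 1, q = 1
Operation: p OR NOT q
Evaluate: 1 OR NOT 1 = 1

1


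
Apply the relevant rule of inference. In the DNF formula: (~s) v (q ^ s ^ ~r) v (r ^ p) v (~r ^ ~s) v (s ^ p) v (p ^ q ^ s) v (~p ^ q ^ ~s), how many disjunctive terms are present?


A DNF formula is a disjunction of terms (conjunctions).
Terms are separated by v.
Counting the disjuncts: 7 terms.

7


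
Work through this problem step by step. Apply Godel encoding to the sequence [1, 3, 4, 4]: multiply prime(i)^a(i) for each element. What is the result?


Encode each element as an exponent of the corresponding prime:
  2^1 = 2
  3^3 = 27
  5^4 = 625
  7^4 = 2401
Product = 2 * 27 * 625 * 2401 = 81033750

81033750


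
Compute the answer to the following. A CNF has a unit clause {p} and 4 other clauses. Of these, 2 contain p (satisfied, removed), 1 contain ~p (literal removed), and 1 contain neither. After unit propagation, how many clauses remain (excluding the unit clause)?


Satisfied (removed): 2
Shortened (remain): 1
Unchanged (remain): 1
Remaining = 1 + 1 = 2

2


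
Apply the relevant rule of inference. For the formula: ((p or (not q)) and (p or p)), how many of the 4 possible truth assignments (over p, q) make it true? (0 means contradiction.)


Check all 4 assignments:
p=0, q=0: 0
p=0, q=1: 0
p=1, q=0: 1
p=1, q=1: 1
Count of True = 2

2


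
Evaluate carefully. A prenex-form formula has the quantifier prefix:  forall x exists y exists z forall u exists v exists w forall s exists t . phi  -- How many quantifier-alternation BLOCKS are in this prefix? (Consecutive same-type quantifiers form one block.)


Quantifier-type sequence: A E E A E E A E  (A=forall, E=exists)
Group into maximal same-type runs:
  Ax1 | Ex2 | Ax1 | Ex2 | Ax1 | Ex1
Number of blocks = 6

6


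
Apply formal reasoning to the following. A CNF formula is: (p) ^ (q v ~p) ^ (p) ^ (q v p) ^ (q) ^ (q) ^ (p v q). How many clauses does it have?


A CNF formula is a conjunction of clauses.
Clauses are separated by ^.
Counting the conjuncts: 7 clauses.

7


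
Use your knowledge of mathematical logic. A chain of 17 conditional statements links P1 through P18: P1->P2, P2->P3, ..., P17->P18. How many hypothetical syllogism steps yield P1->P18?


With 17 implications in a chain connecting 18 propositions:
P1->P2, P2->P3, ..., P17->P18
Steps needed = (number of implications) - 1 = 17 - 1 = 16

16


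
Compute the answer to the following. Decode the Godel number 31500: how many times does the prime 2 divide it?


Factorize 31500 by dividing by 2 repeatedly.
Division steps: 2 divides 31500 exactly 2 time(s).
Exponent of 2 = 2

2


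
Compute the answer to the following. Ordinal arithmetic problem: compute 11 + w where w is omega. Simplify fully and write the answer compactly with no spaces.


Compute 11 + w.
Ordinal + is associative but NOT commutative; for finite n>0, n + w = w but w + n stays w+n.
Any finite left addend is absorbed by w on the right: 11 + w = w.
Result = w

w


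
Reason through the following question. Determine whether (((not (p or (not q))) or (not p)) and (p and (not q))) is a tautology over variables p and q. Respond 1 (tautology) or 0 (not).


Check all 4 assignments:
p=0, q=0: 0
p=0, q=1: 0
p=1, q=0: 0
p=1, q=1: 0
Satisfying count = 0/4.
Tautology iff count = 4: no.

0


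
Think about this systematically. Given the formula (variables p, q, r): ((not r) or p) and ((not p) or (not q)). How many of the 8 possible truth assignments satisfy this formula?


Evaluate all 8 assignments for p, q, r:
p=0, q=0, r=0: 1
p=0, q=0, r=1: 0
p=0, q=1, r=0: 1
p=0, q=1, r=1: 0
p=1, q=0, r=0: 1
p=1, q=0, r=1: 1
p=1, q=1, r=0: 0
p=1, q=1, r=1: 0
Satisfying count = 4

4


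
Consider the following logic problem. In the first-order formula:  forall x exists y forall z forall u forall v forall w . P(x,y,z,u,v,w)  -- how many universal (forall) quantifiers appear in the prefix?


Quantifier prefix: forall x exists y forall z forall u forall v forall w
Mark each quantifier type:
  U E U U U U
Universal count = 5, Existential count = 1
Asked for universal (forall) quantifiers: 5

5


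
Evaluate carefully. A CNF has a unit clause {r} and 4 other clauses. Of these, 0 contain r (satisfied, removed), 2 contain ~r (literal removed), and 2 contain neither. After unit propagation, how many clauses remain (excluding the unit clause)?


Satisfied (removed): 0
Shortened (remain): 2
Unchanged (remain): 2
Remaining = 2 + 2 = 4

4


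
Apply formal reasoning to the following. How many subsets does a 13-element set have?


The power set of a set with n elements has 2^n elements.
|P(S)| = 2^13 = 8192

8192


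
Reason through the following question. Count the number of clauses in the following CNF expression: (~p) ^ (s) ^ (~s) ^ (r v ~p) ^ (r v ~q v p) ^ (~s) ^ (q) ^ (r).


A CNF formula is a conjunction of clauses.
Clauses are separated by ^.
Counting the conjuncts: 8 clauses.

8


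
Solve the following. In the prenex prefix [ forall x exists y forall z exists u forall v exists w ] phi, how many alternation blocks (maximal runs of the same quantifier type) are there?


Quantifier-type sequence: A E A E A E  (A=forall, E=exists)
Group into maximal same-type runs:
  Ax1 | Ex1 | Ax1 | Ex1 | Ax1 | Ex1
Number of blocks = 6

6


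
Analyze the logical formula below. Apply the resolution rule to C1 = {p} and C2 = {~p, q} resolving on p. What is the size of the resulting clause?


Remove p from C1 and ~p from C2.
C1 remainder: {}
C2 remainder: {q}
Union (resolvent): {q}
Resolvent has 1 literal(s).

1


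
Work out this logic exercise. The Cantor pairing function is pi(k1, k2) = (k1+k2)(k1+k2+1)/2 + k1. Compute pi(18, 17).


k1 + k2 = 35
(k1+k2)(k1+k2+1)/2 = 35 * 36 / 2 = 630
pi = 630 + 18 = 648

648


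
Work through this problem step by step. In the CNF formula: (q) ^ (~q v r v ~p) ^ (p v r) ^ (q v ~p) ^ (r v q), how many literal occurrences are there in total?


Counting literals in each clause:
Clause 1: 1 literal(s)
Clause 2: 3 literal(s)
Clause 3: 2 literal(s)
Clause 4: 2 literal(s)
Clause 5: 2 literal(s)
Total = 10

10


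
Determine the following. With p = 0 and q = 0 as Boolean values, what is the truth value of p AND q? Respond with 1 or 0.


p = 0, q = 0
Operation: p AND q
Evaluate: 0 AND 0 = 0

0


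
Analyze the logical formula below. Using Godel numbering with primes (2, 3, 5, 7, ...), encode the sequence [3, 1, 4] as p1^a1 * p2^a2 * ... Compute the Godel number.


Encode each element as an exponent of the corresponding prime:
  2^3 = 8
  3^1 = 3
  5^4 = 625
Product = 8 * 3 * 625 = 15000

15000


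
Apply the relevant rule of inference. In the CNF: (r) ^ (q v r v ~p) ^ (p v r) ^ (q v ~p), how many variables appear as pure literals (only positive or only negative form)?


Check each variable for pure literal status:
p: mixed (not pure)
q: pure positive
r: pure positive
Pure literal count = 2

2


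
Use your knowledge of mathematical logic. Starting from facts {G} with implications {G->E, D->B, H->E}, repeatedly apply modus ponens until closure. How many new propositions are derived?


Initial facts: {G}
Apply modus ponens to closure:
  G and G->E  =>  E
Final known: {E, G}
New propositions: {E}
Count = 1

1


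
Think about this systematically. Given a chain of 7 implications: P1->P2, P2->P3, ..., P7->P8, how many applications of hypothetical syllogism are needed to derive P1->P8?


With 7 implications in a chain connecting 8 propositions:
P1->P2, P2->P3, ..., P7->P8
Steps needed = (number of implications) - 1 = 7 - 1 = 6

6


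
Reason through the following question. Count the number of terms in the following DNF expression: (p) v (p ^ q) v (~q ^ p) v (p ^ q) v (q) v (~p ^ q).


A DNF formula is a disjunction of terms (conjunctions).
Terms are separated by v.
Counting the disjuncts: 6 terms.

6


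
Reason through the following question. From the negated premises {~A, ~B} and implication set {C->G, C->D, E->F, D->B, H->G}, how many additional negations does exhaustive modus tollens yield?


Initial negated facts: {~A, ~B}
Apply modus tollens to closure:
  ~B and D->B  =>  ~D
  ~D and C->D  =>  ~C
Final negated: {~A, ~B, ~C, ~D}
New negations: {~C, ~D}
Count = 2

2


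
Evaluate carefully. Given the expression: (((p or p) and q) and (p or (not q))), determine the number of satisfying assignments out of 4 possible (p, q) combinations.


Check all 4 assignments:
p=0, q=0: 0
p=0, q=1: 0
p=1, q=0: 0
p=1, q=1: 1
Count of True = 1

1


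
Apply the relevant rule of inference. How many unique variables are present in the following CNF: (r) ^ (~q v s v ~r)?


Identify each variable that appears in the formula.
Variables found: q, r, s
Count = 3

3


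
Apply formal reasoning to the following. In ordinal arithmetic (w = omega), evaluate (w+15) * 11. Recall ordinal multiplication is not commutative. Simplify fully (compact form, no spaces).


Compute (w+15) * 11.
Ordinal * is associative and left-distributive over +, but NOT commutative; for finite n>1, n*w = w but w*n stays w*n.
(w+15) * 11 = (w+15) repeated 11 times. Each intermediate +15 is absorbed by the following w; only the last survives: w*11+15.
Result = w*11+15

w*11+15


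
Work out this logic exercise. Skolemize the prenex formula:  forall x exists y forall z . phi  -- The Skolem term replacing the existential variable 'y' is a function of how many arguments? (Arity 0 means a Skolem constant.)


Quantifier prefix: forall x exists y forall z
'y' is existentially quantified at position 2.
Universal variables preceding it: x
Skolem function arity = 1

1


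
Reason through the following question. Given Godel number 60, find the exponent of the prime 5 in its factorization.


Factorize 60 by dividing by 5 repeatedly.
Division steps: 5 divides 60 exactly 1 time(s).
Exponent of 5 = 1

1


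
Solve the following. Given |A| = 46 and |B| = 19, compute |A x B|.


The Cartesian product A x B contains all ordered pairs (a, b).
|A x B| = |A| * |B| = 46 * 19 = 874

874


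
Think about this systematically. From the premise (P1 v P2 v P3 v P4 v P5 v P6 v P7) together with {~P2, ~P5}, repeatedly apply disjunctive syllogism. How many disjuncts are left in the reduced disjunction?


Original disjuncts (7): P1, P2, P3, P4, P5, P6, P7
Negated (eliminate): ~P2, ~P5
Remaining disjuncts: P1, P3, P4, P6, P7
Count = 7 - 2 = 5

5


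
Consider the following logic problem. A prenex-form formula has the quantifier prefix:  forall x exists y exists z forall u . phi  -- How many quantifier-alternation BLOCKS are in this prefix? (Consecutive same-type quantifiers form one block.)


Quantifier-type sequence: A E E A  (A=forall, E=exists)
Group into maximal same-type runs:
  Ax1 | Ex2 | Ax1
Number of blocks = 3

3


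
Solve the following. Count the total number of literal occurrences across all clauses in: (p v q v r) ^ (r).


Counting literals in each clause:
Clause 1: 3 literal(s)
Clause 2: 1 literal(s)
Total = 4

4


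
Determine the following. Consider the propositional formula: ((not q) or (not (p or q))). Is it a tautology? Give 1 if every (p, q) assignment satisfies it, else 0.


Check all 4 assignments:
p=0, q=0: 1
p=0, q=1: 0
p=1, q=0: 1
p=1, q=1: 0
Satisfying count = 2/4.
Tautology iff count = 4: no.

0


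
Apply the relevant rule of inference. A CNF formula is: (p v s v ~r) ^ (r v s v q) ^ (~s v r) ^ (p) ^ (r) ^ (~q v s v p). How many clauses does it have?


A CNF formula is a conjunction of clauses.
Clauses are separated by ^.
Counting the conjuncts: 6 clauses.

6


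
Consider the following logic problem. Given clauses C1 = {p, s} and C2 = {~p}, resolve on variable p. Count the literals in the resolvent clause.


Remove p from C1 and ~p from C2.
C1 remainder: {s}
C2 remainder: {}
Union (resolvent): {s}
Resolvent has 1 literal(s).

1


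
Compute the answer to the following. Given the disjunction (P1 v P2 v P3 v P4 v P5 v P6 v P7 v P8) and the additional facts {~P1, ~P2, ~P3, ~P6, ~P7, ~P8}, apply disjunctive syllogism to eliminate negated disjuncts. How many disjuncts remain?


Original disjuncts (8): P1, P2, P3, P4, P5, P6, P7, P8
Negated (eliminate): ~P1, ~P2, ~P3, ~P6, ~P7, ~P8
Remaining disjuncts: P4, P5
Count = 8 - 6 = 2

2


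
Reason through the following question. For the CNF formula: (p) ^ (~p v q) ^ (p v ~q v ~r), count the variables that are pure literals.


Check each variable for pure literal status:
p: mixed (not pure)
q: mixed (not pure)
r: pure negative
Pure literal count = 1

1


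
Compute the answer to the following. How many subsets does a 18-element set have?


The power set of a set with n elements has 2^n elements.
|P(S)| = 2^18 = 262144

262144


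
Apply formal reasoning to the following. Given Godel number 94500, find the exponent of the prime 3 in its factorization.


Factorize 94500 by dividing by 3 repeatedly.
Division steps: 3 divides 94500 exactly 3 time(s).
Exponent of 3 = 3

3


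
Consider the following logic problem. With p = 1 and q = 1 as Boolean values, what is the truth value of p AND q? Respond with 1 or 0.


p = 1, q = 1
Operation: p AND q
Evaluate: 1 AND 1 = 1

1


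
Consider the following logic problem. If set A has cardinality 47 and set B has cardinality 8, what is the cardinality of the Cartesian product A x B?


The Cartesian product A x B contains all ordered pairs (a, b).
|A x B| = |A| * |B| = 47 * 8 = 376

376


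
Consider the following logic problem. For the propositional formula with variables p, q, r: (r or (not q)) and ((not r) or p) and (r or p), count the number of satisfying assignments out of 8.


Evaluate all 8 assignments for p, q, r:
p=0, q=0, r=0: 0
p=0, q=0, r=1: 0
p=0, q=1, r=0: 0
p=0, q=1, r=1: 0
p=1, q=0, r=0: 1
p=1, q=0, r=1: 1
p=1, q=1, r=0: 0
p=1, q=1, r=1: 1
Satisfying count = 3

3


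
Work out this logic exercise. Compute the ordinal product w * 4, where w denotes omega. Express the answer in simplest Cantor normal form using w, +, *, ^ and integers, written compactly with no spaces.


Compute w * 4.
Ordinal * is associative and left-distributive over +, but NOT commutative; for finite n>1, n*w = w but w*n stays w*n.
w * 4 means 4 copies of w concatenated: w*4.
Result = w*4

w*4


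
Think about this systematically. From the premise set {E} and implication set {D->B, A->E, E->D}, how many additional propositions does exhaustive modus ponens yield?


Initial facts: {E}
Apply modus ponens to closure:
  E and E->D  =>  D
  D and D->B  =>  B
Final known: {B, D, E}
New propositions: {B, D}
Count = 2

2


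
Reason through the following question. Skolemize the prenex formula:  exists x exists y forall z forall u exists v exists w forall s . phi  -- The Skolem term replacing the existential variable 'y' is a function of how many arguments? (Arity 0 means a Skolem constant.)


Quantifier prefix: exists x exists y forall z forall u exists v exists w forall s
'y' is existentially quantified at position 2.
No universal quantifiers precede it.
Skolem function arity = 0 (a Skolem constant)

0


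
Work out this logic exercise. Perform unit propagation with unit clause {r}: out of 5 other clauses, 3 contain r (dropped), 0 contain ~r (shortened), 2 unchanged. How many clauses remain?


Satisfied (removed): 3
Shortened (remain): 0
Unchanged (remain): 2
Remaining = 0 + 2 = 2

2


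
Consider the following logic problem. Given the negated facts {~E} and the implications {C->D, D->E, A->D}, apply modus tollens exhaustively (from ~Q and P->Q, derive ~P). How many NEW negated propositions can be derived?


Initial negated facts: {~E}
Apply modus tollens to closure:
  ~E and D->E  =>  ~D
  ~D and A->D  =>  ~A
  ~D and C->D  =>  ~C
Final negated: {~A, ~C, ~D, ~E}
New negations: {~A, ~C, ~D}
Count = 3

3


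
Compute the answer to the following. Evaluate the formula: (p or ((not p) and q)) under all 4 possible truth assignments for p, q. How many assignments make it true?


Check all 4 assignments:
p=0, q=0: 0
p=0, q=1: 1
p=1, q=0: 1
p=1, q=1: 1
Count of True = 3

3


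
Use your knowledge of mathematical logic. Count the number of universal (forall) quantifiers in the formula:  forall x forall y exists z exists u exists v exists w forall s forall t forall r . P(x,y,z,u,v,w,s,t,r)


Quantifier prefix: forall x forall y exists z exists u exists v exists w forall s forall t forall r
Mark each quantifier type:
  U U E E E E U U U
Universal count = 5, Existential count = 4
Asked for universal (forall) quantifiers: 5

5


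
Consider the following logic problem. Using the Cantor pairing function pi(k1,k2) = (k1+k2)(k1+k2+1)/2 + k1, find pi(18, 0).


k1 + k2 = 18
(k1+k2)(k1+k2+1)/2 = 18 * 19 / 2 = 171
pi = 171 + 18 = 189

189


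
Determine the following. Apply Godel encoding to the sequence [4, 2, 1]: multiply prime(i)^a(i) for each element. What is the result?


Encode each element as an exponent of the corresponding prime:
  2^4 = 16
  3^2 = 9
  5^1 = 5
Product = 16 * 9 * 5 = 720

720


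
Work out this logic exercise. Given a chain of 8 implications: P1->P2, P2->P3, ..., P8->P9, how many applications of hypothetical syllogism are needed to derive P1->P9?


With 8 implications in a chain connecting 9 propositions:
P1->P2, P2->P3, ..., P8->P9
Steps needed = (number of implications) - 1 = 8 - 1 = 7

7


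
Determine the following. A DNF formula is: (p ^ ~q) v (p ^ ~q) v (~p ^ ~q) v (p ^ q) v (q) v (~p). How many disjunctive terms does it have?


A DNF formula is a disjunction of terms (conjunctions).
Terms are separated by v.
Counting the disjuncts: 6 terms.

6


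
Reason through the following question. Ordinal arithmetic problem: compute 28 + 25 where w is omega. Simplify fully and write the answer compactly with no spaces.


Compute 28 + 25.
Ordinal + is associative but NOT commutative; for finite n>0, n + w = w but w + n stays w+n.
Both operands finite; ordinal + agrees with natural +: 28 + 25 = 53.
Result = 53

53


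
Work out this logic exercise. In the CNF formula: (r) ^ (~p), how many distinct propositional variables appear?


Identify each variable that appears in the formula.
Variables found: p, r
Count = 2

2


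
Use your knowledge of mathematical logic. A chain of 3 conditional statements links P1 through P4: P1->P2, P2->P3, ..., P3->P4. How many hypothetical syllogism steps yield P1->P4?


With 3 implications in a chain connecting 4 propositions:
P1->P2, P2->P3, ..., P3->P4
Steps needed = (number of implications) - 1 = 3 - 1 = 2

2


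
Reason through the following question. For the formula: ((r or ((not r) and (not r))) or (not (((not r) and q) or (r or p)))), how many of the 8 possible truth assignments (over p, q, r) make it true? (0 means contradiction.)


Check all 8 assignments:
p=0, q=0, r=0: 1
p=0, q=0, r=1: 1
p=0, q=1, r=0: 1
p=0, q=1, r=1: 1
p=1, q=0, r=0: 1
p=1, q=0, r=1: 1
p=1, q=1, r=0: 1
p=1, q=1, r=1: 1
Count of True = 8

8


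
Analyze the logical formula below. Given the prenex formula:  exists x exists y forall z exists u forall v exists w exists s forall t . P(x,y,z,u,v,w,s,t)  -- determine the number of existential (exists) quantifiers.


Quantifier prefix: exists x exists y forall z exists u forall v exists w exists s forall t
Mark each quantifier type:
  E E U E U E E U
Universal count = 3, Existential count = 5
Asked for existential (exists) quantifiers: 5

5


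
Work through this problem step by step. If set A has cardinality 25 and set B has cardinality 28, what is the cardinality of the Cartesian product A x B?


The Cartesian product A x B contains all ordered pairs (a, b).
|A x B| = |A| * |B| = 25 * 28 = 700

700


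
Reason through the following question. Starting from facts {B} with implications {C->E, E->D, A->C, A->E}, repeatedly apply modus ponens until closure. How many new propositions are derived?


Initial facts: {B}
Apply modus ponens to closure:
  (no implication fires)
Final known: {B}
New propositions: {(none)}
Count = 0

0


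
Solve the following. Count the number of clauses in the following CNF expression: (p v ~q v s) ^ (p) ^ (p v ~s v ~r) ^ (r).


A CNF formula is a conjunction of clauses.
Clauses are separated by ^.
Counting the conjuncts: 4 clauses.

4


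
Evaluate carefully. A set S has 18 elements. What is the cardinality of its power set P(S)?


The power set of a set with n elements has 2^n elements.
|P(S)| = 2^18 = 262144

262144


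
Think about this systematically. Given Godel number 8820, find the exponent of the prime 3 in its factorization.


Factorize 8820 by dividing by 3 repeatedly.
Division steps: 3 divides 8820 exactly 2 time(s).
Exponent of 3 = 2

2


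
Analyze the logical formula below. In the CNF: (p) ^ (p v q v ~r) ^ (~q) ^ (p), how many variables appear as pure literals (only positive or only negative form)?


Check each variable for pure literal status:
p: pure positive
q: mixed (not pure)
r: pure negative
Pure literal count = 2

2


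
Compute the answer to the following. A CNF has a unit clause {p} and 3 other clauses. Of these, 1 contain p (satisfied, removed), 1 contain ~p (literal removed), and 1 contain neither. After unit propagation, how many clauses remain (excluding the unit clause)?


Satisfied (removed): 1
Shortened (remain): 1
Unchanged (remain): 1
Remaining = 1 + 1 = 2

2


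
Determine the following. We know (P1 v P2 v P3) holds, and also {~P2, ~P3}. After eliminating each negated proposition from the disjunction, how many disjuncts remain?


Original disjuncts (3): P1, P2, P3
Negated (eliminate): ~P2, ~P3
Remaining disjuncts: P1
Count = 3 - 2 = 1

1


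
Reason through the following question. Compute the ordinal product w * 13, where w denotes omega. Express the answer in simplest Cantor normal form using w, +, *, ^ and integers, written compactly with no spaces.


Compute w * 13.
Ordinal * is associative and left-distributive over +, but NOT commutative; for finite n>1, n*w = w but w*n stays w*n.
w * 13 means 13 copies of w concatenated: w*13.
Result = w*13

w*13


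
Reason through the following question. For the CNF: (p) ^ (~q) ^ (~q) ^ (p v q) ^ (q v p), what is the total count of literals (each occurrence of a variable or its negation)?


Counting literals in each clause:
Clause 1: 1 literal(s)
Clause 2: 1 literal(s)
Clause 3: 1 literal(s)
Clause 4: 2 literal(s)
Clause 5: 2 literal(s)
Total = 7

7


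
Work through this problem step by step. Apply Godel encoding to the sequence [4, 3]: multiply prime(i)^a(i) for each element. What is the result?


Encode each element as an exponent of the corresponding prime:
  2^4 = 16
  3^3 = 27
Product = 16 * 27 = 432

432


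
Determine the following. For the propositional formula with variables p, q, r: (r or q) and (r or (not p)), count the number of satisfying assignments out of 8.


Evaluate all 8 assignments for p, q, r:
p=0, q=0, r=0: 0
p=0, q=0, r=1: 1
p=0, q=1, r=0: 1
p=0, q=1, r=1: 1
p=1, q=0, r=0: 0
p=1, q=0, r=1: 1
p=1, q=1, r=0: 0
p=1, q=1, r=1: 1
Satisfying count = 5

5


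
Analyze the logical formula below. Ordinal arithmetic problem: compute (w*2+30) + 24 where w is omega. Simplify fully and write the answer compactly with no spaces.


Compute (w*2+30) + 24.
Ordinal + is associative but NOT commutative; for finite n>0, n + w = w but w + n stays w+n.
By associativity: (w*2+30) + 24 = w*2 + (30+24) = w*2+54.
Result = w*2+54

w*2+54


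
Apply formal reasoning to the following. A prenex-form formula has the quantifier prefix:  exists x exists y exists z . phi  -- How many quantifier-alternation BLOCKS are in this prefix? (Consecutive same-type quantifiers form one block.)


Quantifier-type sequence: E E E  (A=forall, E=exists)
Group into maximal same-type runs:
  Ex3
Number of blocks = 1

1


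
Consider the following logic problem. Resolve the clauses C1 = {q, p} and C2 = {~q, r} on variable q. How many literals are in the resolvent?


Remove q from C1 and ~q from C2.
C1 remainder: {p}
C2 remainder: {r}
Union (resolvent): {p, r}
Resolvent has 2 literal(s).

2


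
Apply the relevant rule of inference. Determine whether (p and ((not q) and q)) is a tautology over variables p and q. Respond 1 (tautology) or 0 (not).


Check all 4 assignments:
p=0, q=0: 0
p=0, q=1: 0
p=1, q=0: 0
p=1, q=1: 0
Satisfying count = 0/4.
Tautology iff count = 4: no.

0


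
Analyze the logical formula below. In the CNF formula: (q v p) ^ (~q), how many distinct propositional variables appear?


Identify each variable that appears in the formula.
Variables found: p, q
Count = 2

2


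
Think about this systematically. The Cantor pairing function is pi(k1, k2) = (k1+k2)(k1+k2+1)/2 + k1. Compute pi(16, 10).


k1 + k2 = 26
(k1+k2)(k1+k2+1)/2 = 26 * 27 / 2 = 351
pi = 351 + 16 = 367

367


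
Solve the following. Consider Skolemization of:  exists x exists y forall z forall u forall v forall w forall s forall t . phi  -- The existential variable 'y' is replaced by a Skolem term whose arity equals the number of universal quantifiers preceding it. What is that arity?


Quantifier prefix: exists x exists y forall z forall u forall v forall w forall s forall t
'y' is existentially quantified at position 2.
No universal quantifiers precede it.
Skolem function arity = 0 (a Skolem constant)

0


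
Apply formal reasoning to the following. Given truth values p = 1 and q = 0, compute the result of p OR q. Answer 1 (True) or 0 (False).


p = 1, q = 0
Operation: p OR q
Evaluate: 1 OR 0 = 1

1


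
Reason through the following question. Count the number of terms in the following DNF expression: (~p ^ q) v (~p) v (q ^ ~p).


A DNF formula is a disjunction of terms (conjunctions).
Terms are separated by v.
Counting the disjuncts: 3 terms.

3


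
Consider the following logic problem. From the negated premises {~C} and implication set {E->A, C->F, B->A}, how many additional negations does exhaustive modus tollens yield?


Initial negated facts: {~C}
Apply modus tollens to closure:
  (no implication fires)
Final negated: {~C}
New negations: {(none)}
Count = 0

0


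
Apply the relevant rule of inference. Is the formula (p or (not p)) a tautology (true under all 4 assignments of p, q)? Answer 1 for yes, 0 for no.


Check all 4 assignments:
p=0, q=0: 1
p=0, q=1: 1
p=1, q=0: 1
p=1, q=1: 1
Satisfying count = 4/4.
Tautology iff count = 4: yes.

1


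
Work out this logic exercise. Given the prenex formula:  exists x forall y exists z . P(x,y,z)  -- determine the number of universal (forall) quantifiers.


Quantifier prefix: exists x forall y exists z
Mark each quantifier type:
  E U E
Universal count = 1, Existential count = 2
Asked for universal (forall) quantifiers: 1

1


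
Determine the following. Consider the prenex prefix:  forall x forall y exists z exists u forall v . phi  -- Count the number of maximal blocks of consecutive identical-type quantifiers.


Quantifier-type sequence: A A E E A  (A=forall, E=exists)
Group into maximal same-type runs:
  Ax2 | Ex2 | Ax1
Number of blocks = 3

3


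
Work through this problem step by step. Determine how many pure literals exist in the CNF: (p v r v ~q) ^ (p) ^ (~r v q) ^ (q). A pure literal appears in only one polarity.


Check each variable for pure literal status:
p: pure positive
q: mixed (not pure)
r: mixed (not pure)
Pure literal count = 1

1
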